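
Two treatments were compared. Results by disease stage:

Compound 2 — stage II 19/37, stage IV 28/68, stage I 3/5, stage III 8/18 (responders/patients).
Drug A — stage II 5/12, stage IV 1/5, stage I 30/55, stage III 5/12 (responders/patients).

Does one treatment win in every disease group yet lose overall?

Yes

Stage II: Compound 2 19/37 = 51.4%, Drug A 5/12 = 41.7% → Compound 2
Stage IV: Compound 2 28/68 = 41.2%, Drug A 1/5 = 20.0% → Compound 2
Stage I: Compound 2 3/5 = 60.0%, Drug A 30/55 = 54.5% → Compound 2
Stage III: Compound 2 8/18 = 44.4%, Drug A 5/12 = 41.7% → Compound 2
Overall: Compound 2 58/128 = 45.3%, Drug A 41/84 = 48.8% → Drug A
Compound 2 wins each disease group but Drug A wins overall — the comparison reverses. Compound 2's patients skew toward stage IV, which has a lower base rate.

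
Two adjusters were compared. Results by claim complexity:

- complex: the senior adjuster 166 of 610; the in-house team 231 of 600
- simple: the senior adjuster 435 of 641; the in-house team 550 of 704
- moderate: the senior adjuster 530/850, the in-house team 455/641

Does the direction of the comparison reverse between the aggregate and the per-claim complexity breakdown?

Complex: the senior adjuster 166/610 = 27.2%, the in-house team 231/600 = 38.5% → the in-house team
Simple: the senior adjuster 435/641 = 67.9%, the in-house team 550/704 = 78.1% → the in-house team
Moderate: the senior adjuster 530/850 = 62.4%, the in-house team 455/641 = 71.0% → the in-house team
Overall: the senior adjuster 1131/2101 = 53.8%, the in-house team 1236/1945 = 63.5% → the in-house team
The in-house team wins overall and in every claim group — no reversal.

No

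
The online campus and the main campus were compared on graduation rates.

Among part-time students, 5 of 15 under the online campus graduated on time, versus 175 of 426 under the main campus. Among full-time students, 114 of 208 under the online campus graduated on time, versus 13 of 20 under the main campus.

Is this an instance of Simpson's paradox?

Yes

Part-time: the online campus 5/15 = 33.3%, the main campus 175/426 = 41.1% → the main campus
Full-time: the online campus 114/208 = 54.8%, the main campus 13/20 = 65.0% → the main campus
Overall: the online campus 119/223 = 53.4%, the main campus 188/446 = 42.2% → the online campus
The main campus wins each enrollment group but the online campus wins overall — the comparison reverses. The main campus's students skew toward part-time, which has a lower base rate.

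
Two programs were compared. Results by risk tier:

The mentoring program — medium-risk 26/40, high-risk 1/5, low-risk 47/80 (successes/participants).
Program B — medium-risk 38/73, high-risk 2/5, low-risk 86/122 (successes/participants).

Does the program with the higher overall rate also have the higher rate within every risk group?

Medium-risk: the mentoring program 26/40 = 65.0%, Program B 38/73 = 52.1% → the mentoring program
High-risk: the mentoring program 1/5 = 20.0%, Program B 2/5 = 40.0% → Program B
Low-risk: the mentoring program 47/80 = 58.8%, Program B 86/122 = 70.5% → Program B
Overall: the mentoring program 74/125 = 59.2%, Program B 126/200 = 63.0% → Program B
Neither sweeps: the mentoring program wins 1 of 3 groups, Program B wins 2. Program B wins overall but not every group — no Simpson reversal.

No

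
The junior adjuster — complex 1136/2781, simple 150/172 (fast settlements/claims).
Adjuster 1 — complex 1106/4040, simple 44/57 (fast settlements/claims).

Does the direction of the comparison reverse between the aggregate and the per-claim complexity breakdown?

Complex: the junior adjuster 1136/2781 = 40.8%, Adjuster 1 1106/4040 = 27.4% → the junior adjuster
Simple: the junior adjuster 150/172 = 87.2%, Adjuster 1 44/57 = 77.2% → the junior adjuster
Overall: the junior adjuster 1286/2953 = 43.5%, Adjuster 1 1150/4097 = 28.1% → the junior adjuster
The junior adjuster wins overall and in every claim group — no reversal.

No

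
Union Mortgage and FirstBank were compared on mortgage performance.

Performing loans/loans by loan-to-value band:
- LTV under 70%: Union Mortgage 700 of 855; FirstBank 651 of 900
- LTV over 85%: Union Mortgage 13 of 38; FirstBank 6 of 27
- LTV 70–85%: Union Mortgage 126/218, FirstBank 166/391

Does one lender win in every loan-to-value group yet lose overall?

LTV under 70%: Union Mortgage 700/855 = 81.9%, FirstBank 651/900 = 72.3% → Union Mortgage
LTV over 85%: Union Mortgage 13/38 = 34.2%, FirstBank 6/27 = 22.2% → Union Mortgage
LTV 70–85%: Union Mortgage 126/218 = 57.8%, FirstBank 166/391 = 42.5% → Union Mortgage
Overall: Union Mortgage 839/1111 = 75.5%, FirstBank 823/1318 = 62.4% → Union Mortgage
Union Mortgage wins overall and in every loan-to-value group — no reversal.

No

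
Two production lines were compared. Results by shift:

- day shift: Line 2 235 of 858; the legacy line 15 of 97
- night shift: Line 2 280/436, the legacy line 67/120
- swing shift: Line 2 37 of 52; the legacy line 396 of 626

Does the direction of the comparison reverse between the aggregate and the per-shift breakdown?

Yes

Day shift: Line 2 235/858 = 27.4%, the legacy line 15/97 = 15.5% → Line 2
Night shift: Line 2 280/436 = 64.2%, the legacy line 67/120 = 55.8% → Line 2
Swing shift: Line 2 37/52 = 71.2%, the legacy line 396/626 = 63.3% → Line 2
Overall: Line 2 552/1346 = 41.0%, the legacy line 478/843 = 56.7% → the legacy line
Line 2 wins each shift group but the legacy line wins overall — the comparison reverses. Line 2's units skew toward day shift, which has a lower base rate.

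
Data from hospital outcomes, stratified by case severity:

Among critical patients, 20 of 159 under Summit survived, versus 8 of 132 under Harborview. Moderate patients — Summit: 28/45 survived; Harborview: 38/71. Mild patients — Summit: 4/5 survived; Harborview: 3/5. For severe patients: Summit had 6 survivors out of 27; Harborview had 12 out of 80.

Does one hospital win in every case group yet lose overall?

No

Critical: Summit 20/159 = 12.6%, Harborview 8/132 = 6.1% → Summit
Moderate: Summit 28/45 = 62.2%, Harborview 38/71 = 53.5% → Summit
Mild: Summit 4/5 = 80.0%, Harborview 3/5 = 60.0% → Summit
Severe: Summit 6/27 = 22.2%, Harborview 12/80 = 15.0% → Summit
Overall: Summit 58/236 = 24.6%, Harborview 61/288 = 21.2% → Summit
Summit wins overall and in every case group — no reversal.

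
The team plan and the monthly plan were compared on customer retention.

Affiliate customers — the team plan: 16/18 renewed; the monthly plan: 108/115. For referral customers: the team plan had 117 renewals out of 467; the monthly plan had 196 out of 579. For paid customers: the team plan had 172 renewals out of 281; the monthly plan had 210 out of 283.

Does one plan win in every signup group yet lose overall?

Affiliate: the team plan 16/18 = 88.9%, the monthly plan 108/115 = 93.9% → the monthly plan
Referral: the team plan 117/467 = 25.1%, the monthly plan 196/579 = 33.9% → the monthly plan
Paid: the team plan 172/281 = 61.2%, the monthly plan 210/283 = 74.2% → the monthly plan
Overall: the team plan 305/766 = 39.8%, the monthly plan 514/977 = 52.6% → the monthly plan
The monthly plan wins overall and in every signup group — no reversal.

No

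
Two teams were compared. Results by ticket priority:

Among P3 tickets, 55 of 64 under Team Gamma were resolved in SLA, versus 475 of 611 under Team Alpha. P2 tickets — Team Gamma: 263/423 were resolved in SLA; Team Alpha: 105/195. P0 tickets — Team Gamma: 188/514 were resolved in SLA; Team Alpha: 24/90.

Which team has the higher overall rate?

P3: Team Gamma 55/64 = 85.9%, Team Alpha 475/611 = 77.7% → Team Gamma
P2: Team Gamma 263/423 = 62.2%, Team Alpha 105/195 = 53.8% → Team Gamma
P0: Team Gamma 188/514 = 36.6%, Team Alpha 24/90 = 26.7% → Team Gamma
Overall: Team Gamma 506/1001 = 50.5%, Team Alpha 604/896 = 67.4% → Team Alpha
(Team Gamma wins every ticket group but Team Alpha wins overall — Team Gamma's tickets skew toward the low-rate P0 group.)

Team Alpha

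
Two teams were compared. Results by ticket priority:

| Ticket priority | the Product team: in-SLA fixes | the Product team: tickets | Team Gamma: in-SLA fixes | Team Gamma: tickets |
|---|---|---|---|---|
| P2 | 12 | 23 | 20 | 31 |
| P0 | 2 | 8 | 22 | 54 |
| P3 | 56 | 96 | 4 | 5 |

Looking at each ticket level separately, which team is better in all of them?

Team Gamma

P2: the Product team 12/23 = 52.2%, Team Gamma 20/31 = 64.5% → Team Gamma
P0: the Product team 2/8 = 25.0%, Team Gamma 22/54 = 40.7% → Team Gamma
P3: the Product team 56/96 = 58.3%, Team Gamma 4/5 = 80.0% → Team Gamma
Team Gamma has the higher rate in all 3 groups.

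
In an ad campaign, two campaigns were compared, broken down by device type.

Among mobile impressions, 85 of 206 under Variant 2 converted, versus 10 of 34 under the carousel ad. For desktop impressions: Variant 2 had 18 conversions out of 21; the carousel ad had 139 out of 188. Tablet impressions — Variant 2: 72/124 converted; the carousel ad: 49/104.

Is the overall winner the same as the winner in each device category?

Mobile: Variant 2 85/206 = 41.3%, the carousel ad 10/34 = 29.4% → Variant 2
Desktop: Variant 2 18/21 = 85.7%, the carousel ad 139/188 = 73.9% → Variant 2
Tablet: Variant 2 72/124 = 58.1%, the carousel ad 49/104 = 47.1% → Variant 2
Overall: Variant 2 175/351 = 49.9%, the carousel ad 198/326 = 60.7% → the carousel ad
Variant 2 wins each device group but the carousel ad wins overall — the comparison reverses. Variant 2's impressions skew toward mobile, which has a lower base rate.

No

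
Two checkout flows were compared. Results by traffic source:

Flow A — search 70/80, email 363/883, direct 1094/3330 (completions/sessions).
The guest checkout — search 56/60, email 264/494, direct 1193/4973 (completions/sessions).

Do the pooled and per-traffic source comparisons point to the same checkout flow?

No

Search: Flow A 70/80 = 87.5%, the guest checkout 56/60 = 93.3% → the guest checkout
Email: Flow A 363/883 = 41.1%, the guest checkout 264/494 = 53.4% → the guest checkout
Direct: Flow A 1094/3330 = 32.9%, the guest checkout 1193/4973 = 24.0% → Flow A
Overall: Flow A 1527/4293 = 35.6%, the guest checkout 1513/5527 = 27.4% → Flow A
Neither sweeps: Flow A wins 1 of 3 groups, the guest checkout wins 2. Flow A wins overall but not every group — no Simpson reversal.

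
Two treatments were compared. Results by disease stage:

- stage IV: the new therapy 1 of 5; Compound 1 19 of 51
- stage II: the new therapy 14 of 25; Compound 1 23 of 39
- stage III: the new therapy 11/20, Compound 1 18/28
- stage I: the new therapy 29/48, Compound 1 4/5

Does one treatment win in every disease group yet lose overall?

Yes

Stage IV: the new therapy 1/5 = 20.0%, Compound 1 19/51 = 37.3% → Compound 1
Stage II: the new therapy 14/25 = 56.0%, Compound 1 23/39 = 59.0% → Compound 1
Stage III: the new therapy 11/20 = 55.0%, Compound 1 18/28 = 64.3% → Compound 1
Stage I: the new therapy 29/48 = 60.4%, Compound 1 4/5 = 80.0% → Compound 1
Overall: the new therapy 55/98 = 56.1%, Compound 1 64/123 = 52.0% → the new therapy
Compound 1 wins each disease group but the new therapy wins overall — the comparison reverses. Compound 1's patients skew toward stage IV, which has a lower base rate.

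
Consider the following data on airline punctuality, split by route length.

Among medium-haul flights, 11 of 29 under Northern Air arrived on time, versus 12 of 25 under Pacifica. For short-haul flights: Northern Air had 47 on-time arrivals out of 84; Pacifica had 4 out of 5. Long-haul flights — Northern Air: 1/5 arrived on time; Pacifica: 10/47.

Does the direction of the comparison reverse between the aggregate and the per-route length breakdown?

Yes

Medium-haul: Northern Air 11/29 = 37.9%, Pacifica 12/25 = 48.0% → Pacifica
Short-haul: Northern Air 47/84 = 56.0%, Pacifica 4/5 = 80.0% → Pacifica
Long-haul: Northern Air 1/5 = 20.0%, Pacifica 10/47 = 21.3% → Pacifica
Overall: Northern Air 59/118 = 50.0%, Pacifica 26/77 = 33.8% → Northern Air
Pacifica wins each route group but Northern Air wins overall — the comparison reverses. Pacifica's flights skew toward long-haul, which has a lower base rate.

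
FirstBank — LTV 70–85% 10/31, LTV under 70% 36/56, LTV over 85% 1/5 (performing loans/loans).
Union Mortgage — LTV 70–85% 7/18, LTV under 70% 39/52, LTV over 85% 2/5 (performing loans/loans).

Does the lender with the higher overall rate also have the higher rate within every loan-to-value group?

Yes

LTV 70–85%: FirstBank 10/31 = 32.3%, Union Mortgage 7/18 = 38.9% → Union Mortgage
LTV under 70%: FirstBank 36/56 = 64.3%, Union Mortgage 39/52 = 75.0% → Union Mortgage
LTV over 85%: FirstBank 1/5 = 20.0%, Union Mortgage 2/5 = 40.0% → Union Mortgage
Overall: FirstBank 47/92 = 51.1%, Union Mortgage 48/75 = 64.0% → Union Mortgage
Union Mortgage wins overall and in every loan-to-value group — no reversal.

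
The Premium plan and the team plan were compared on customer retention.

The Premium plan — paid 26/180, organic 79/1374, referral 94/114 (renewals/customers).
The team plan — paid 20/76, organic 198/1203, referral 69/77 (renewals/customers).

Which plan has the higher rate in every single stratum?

Paid: the Premium plan 26/180 = 14.4%, the team plan 20/76 = 26.3% → the team plan
Organic: the Premium plan 79/1374 = 5.7%, the team plan 198/1203 = 16.5% → the team plan
Referral: the Premium plan 94/114 = 82.5%, the team plan 69/77 = 89.6% → the team plan
The team plan has the higher rate in all 3 groups.

the team plan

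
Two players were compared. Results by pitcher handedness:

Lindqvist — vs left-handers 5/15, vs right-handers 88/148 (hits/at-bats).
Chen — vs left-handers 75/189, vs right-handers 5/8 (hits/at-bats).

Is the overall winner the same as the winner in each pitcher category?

No

Vs left-handers: Lindqvist 5/15 = 33.3%, Chen 75/189 = 39.7% → Chen
Vs right-handers: Lindqvist 88/148 = 59.5%, Chen 5/8 = 62.5% → Chen
Overall: Lindqvist 93/163 = 57.1%, Chen 80/197 = 40.6% → Lindqvist
Chen wins each pitcher group but Lindqvist wins overall — the comparison reverses. Chen's at-bats skew toward vs left-handers, which has a lower base rate.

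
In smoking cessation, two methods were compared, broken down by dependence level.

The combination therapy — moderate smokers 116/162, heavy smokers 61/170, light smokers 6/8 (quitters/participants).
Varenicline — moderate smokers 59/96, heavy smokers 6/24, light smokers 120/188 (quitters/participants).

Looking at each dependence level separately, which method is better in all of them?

the combination therapy

Moderate smokers: the combination therapy 116/162 = 71.6%, varenicline 59/96 = 61.5% → the combination therapy
Heavy smokers: the combination therapy 61/170 = 35.9%, varenicline 6/24 = 25.0% → the combination therapy
Light smokers: the combination therapy 6/8 = 75.0%, varenicline 120/188 = 63.8% → the combination therapy
The combination therapy has the higher rate in all 3 groups.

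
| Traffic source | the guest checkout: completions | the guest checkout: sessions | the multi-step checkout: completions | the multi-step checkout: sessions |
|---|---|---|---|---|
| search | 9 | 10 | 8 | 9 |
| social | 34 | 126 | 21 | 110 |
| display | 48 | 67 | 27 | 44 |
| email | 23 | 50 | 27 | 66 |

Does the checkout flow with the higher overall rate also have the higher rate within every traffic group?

Yes

Search: the guest checkout 9/10 = 90.0%, the multi-step checkout 8/9 = 88.9% → the guest checkout
Social: the guest checkout 34/126 = 27.0%, the multi-step checkout 21/110 = 19.1% → the guest checkout
Display: the guest checkout 48/67 = 71.6%, the multi-step checkout 27/44 = 61.4% → the guest checkout
Email: the guest checkout 23/50 = 46.0%, the multi-step checkout 27/66 = 40.9% → the guest checkout
Overall: the guest checkout 114/253 = 45.1%, the multi-step checkout 83/229 = 36.2% → the guest checkout
The guest checkout wins overall and in every traffic group — no reversal.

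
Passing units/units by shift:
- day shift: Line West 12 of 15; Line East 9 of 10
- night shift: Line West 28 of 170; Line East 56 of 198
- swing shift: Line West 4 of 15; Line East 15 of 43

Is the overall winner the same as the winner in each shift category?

Day shift: Line West 12/15 = 80.0%, Line East 9/10 = 90.0% → Line East
Night shift: Line West 28/170 = 16.5%, Line East 56/198 = 28.3% → Line East
Swing shift: Line West 4/15 = 26.7%, Line East 15/43 = 34.9% → Line East
Overall: Line West 44/200 = 22.0%, Line East 80/251 = 31.9% → Line East
Line East wins overall and in every shift group — no reversal.

Yes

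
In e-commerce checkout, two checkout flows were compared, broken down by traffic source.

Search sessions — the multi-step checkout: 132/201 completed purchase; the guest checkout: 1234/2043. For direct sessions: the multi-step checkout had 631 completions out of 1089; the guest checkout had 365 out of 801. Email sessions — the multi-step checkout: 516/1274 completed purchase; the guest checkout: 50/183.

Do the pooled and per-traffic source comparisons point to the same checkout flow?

Search: the multi-step checkout 132/201 = 65.7%, the guest checkout 1234/2043 = 60.4% → the multi-step checkout
Direct: the multi-step checkout 631/1089 = 57.9%, the guest checkout 365/801 = 45.6% → the multi-step checkout
Email: the multi-step checkout 516/1274 = 40.5%, the guest checkout 50/183 = 27.3% → the multi-step checkout
Overall: the multi-step checkout 1279/2564 = 49.9%, the guest checkout 1649/3027 = 54.5% → the guest checkout
The multi-step checkout wins each traffic group but the guest checkout wins overall — the comparison reverses. The multi-step checkout's sessions skew toward email, which has a lower base rate.

No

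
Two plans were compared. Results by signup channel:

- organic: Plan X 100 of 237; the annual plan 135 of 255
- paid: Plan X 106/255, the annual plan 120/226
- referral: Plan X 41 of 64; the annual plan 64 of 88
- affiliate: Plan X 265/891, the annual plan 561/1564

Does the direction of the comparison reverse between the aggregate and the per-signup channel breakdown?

Organic: Plan X 100/237 = 42.2%, the annual plan 135/255 = 52.9% → the annual plan
Paid: Plan X 106/255 = 41.6%, the annual plan 120/226 = 53.1% → the annual plan
Referral: Plan X 41/64 = 64.1%, the annual plan 64/88 = 72.7% → the annual plan
Affiliate: Plan X 265/891 = 29.7%, the annual plan 561/1564 = 35.9% → the annual plan
Overall: Plan X 512/1447 = 35.4%, the annual plan 880/2133 = 41.3% → the annual plan
The annual plan wins overall and in every signup group — no reversal.

No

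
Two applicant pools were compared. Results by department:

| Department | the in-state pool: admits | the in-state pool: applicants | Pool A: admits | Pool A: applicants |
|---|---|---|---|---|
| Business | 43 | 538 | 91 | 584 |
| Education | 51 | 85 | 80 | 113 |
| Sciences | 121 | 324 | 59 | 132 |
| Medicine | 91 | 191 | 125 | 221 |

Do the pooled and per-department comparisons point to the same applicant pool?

Yes

Business: the in-state pool 43/538 = 8.0%, Pool A 91/584 = 15.6% → Pool A
Education: the in-state pool 51/85 = 60.0%, Pool A 80/113 = 70.8% → Pool A
Sciences: the in-state pool 121/324 = 37.3%, Pool A 59/132 = 44.7% → Pool A
Medicine: the in-state pool 91/191 = 47.6%, Pool A 125/221 = 56.6% → Pool A
Overall: the in-state pool 306/1138 = 26.9%, Pool A 355/1050 = 33.8% → Pool A
Pool A wins overall and in every department group — no reversal.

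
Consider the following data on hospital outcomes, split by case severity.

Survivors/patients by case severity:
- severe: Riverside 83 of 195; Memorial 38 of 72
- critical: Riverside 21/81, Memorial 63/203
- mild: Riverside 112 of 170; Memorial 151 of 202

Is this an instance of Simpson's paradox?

No

Severe: Riverside 83/195 = 42.6%, Memorial 38/72 = 52.8% → Memorial
Critical: Riverside 21/81 = 25.9%, Memorial 63/203 = 31.0% → Memorial
Mild: Riverside 112/170 = 65.9%, Memorial 151/202 = 74.8% → Memorial
Overall: Riverside 216/446 = 48.4%, Memorial 252/477 = 52.8% → Memorial
Memorial wins overall and in every case group — no reversal.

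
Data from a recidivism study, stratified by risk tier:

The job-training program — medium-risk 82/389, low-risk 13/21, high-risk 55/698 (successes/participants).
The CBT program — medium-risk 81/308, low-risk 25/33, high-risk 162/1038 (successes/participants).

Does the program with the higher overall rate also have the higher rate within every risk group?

Medium-risk: the job-training program 82/389 = 21.1%, the CBT program 81/308 = 26.3% → the CBT program
Low-risk: the job-training program 13/21 = 61.9%, the CBT program 25/33 = 75.8% → the CBT program
High-risk: the job-training program 55/698 = 7.9%, the CBT program 162/1038 = 15.6% → the CBT program
Overall: the job-training program 150/1108 = 13.5%, the CBT program 268/1379 = 19.4% → the CBT program
The CBT program wins overall and in every risk group — no reversal.

Yes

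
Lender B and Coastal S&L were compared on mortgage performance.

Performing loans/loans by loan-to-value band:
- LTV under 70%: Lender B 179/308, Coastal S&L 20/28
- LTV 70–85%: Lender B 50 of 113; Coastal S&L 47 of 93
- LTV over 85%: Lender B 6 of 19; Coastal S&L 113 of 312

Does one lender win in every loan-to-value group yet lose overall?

Yes

LTV under 70%: Lender B 179/308 = 58.1%, Coastal S&L 20/28 = 71.4% → Coastal S&L
LTV 70–85%: Lender B 50/113 = 44.2%, Coastal S&L 47/93 = 50.5% → Coastal S&L
LTV over 85%: Lender B 6/19 = 31.6%, Coastal S&L 113/312 = 36.2% → Coastal S&L
Overall: Lender B 235/440 = 53.4%, Coastal S&L 180/433 = 41.6% → Lender B
Coastal S&L wins each loan-to-value group but Lender B wins overall — the comparison reverses. Coastal S&L's loans skew toward LTV over 85%, which has a lower base rate.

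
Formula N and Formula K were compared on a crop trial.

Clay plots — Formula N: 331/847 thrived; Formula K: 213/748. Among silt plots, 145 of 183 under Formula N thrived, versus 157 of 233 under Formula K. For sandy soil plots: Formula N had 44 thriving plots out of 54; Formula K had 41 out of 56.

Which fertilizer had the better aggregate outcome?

Formula N

Clay: Formula N 331/847 = 39.1%, Formula K 213/748 = 28.5% → Formula N
Silt: Formula N 145/183 = 79.2%, Formula K 157/233 = 67.4% → Formula N
Sandy soil: Formula N 44/54 = 81.5%, Formula K 41/56 = 73.2% → Formula N
Overall: Formula N 520/1084 = 48.0%, Formula K 411/1037 = 39.6% → Formula N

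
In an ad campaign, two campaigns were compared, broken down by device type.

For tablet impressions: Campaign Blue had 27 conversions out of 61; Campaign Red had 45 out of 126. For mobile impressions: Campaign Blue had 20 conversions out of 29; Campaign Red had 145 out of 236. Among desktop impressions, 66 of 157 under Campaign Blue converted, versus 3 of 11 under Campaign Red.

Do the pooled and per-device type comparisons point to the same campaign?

No

Tablet: Campaign Blue 27/61 = 44.3%, Campaign Red 45/126 = 35.7% → Campaign Blue
Mobile: Campaign Blue 20/29 = 69.0%, Campaign Red 145/236 = 61.4% → Campaign Blue
Desktop: Campaign Blue 66/157 = 42.0%, Campaign Red 3/11 = 27.3% → Campaign Blue
Overall: Campaign Blue 113/247 = 45.7%, Campaign Red 193/373 = 51.7% → Campaign Red
Campaign Blue wins each device group but Campaign Red wins overall — the comparison reverses. Campaign Blue's impressions skew toward desktop, which has a lower base rate.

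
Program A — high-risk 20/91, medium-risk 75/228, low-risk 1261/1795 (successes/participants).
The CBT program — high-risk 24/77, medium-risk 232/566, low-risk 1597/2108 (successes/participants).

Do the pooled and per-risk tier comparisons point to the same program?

High-risk: Program A 20/91 = 22.0%, the CBT program 24/77 = 31.2% → the CBT program
Medium-risk: Program A 75/228 = 32.9%, the CBT program 232/566 = 41.0% → the CBT program
Low-risk: Program A 1261/1795 = 70.3%, the CBT program 1597/2108 = 75.8% → the CBT program
Overall: Program A 1356/2114 = 64.1%, the CBT program 1853/2751 = 67.4% → the CBT program
The CBT program wins overall and in every risk group — no reversal.

Yes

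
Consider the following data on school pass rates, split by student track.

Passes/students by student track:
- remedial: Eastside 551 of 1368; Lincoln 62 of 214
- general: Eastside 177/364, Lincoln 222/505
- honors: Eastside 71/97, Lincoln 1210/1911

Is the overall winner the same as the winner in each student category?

Remedial: Eastside 551/1368 = 40.3%, Lincoln 62/214 = 29.0% → Eastside
General: Eastside 177/364 = 48.6%, Lincoln 222/505 = 44.0% → Eastside
Honors: Eastside 71/97 = 73.2%, Lincoln 1210/1911 = 63.3% → Eastside
Overall: Eastside 799/1829 = 43.7%, Lincoln 1494/2630 = 56.8% → Lincoln
Eastside wins each student group but Lincoln wins overall — the comparison reverses. Eastside's students skew toward remedial, which has a lower base rate.

No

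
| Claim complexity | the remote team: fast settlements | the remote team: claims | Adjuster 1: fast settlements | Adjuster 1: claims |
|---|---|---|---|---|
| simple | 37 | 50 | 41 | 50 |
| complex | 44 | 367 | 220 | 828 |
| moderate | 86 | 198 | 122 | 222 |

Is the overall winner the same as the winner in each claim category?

Yes

Simple: the remote team 37/50 = 74.0%, Adjuster 1 41/50 = 82.0% → Adjuster 1
Complex: the remote team 44/367 = 12.0%, Adjuster 1 220/828 = 26.6% → Adjuster 1
Moderate: the remote team 86/198 = 43.4%, Adjuster 1 122/222 = 55.0% → Adjuster 1
Overall: the remote team 167/615 = 27.2%, Adjuster 1 383/1100 = 34.8% → Adjuster 1
Adjuster 1 wins overall and in every claim group — no reversal.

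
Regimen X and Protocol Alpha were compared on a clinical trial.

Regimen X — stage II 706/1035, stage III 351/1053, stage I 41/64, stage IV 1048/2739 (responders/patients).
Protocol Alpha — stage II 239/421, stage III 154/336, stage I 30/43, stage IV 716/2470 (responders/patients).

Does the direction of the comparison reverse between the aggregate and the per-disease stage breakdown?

No

Stage II: Regimen X 706/1035 = 68.2%, Protocol Alpha 239/421 = 56.8% → Regimen X
Stage III: Regimen X 351/1053 = 33.3%, Protocol Alpha 154/336 = 45.8% → Protocol Alpha
Stage I: Regimen X 41/64 = 64.1%, Protocol Alpha 30/43 = 69.8% → Protocol Alpha
Stage IV: Regimen X 1048/2739 = 38.3%, Protocol Alpha 716/2470 = 29.0% → Regimen X
Overall: Regimen X 2146/4891 = 43.9%, Protocol Alpha 1139/3270 = 34.8% → Regimen X
Neither sweeps: Regimen X wins 2 of 4 groups, Protocol Alpha wins 2. Regimen X wins overall but not every group — no Simpson reversal.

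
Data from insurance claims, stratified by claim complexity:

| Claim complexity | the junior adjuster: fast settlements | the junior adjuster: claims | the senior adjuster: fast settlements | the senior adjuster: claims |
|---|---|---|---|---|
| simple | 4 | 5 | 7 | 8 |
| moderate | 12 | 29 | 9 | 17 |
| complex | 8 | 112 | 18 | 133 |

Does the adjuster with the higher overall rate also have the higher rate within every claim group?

Simple: the junior adjuster 4/5 = 80.0%, the senior adjuster 7/8 = 87.5% → the senior adjuster
Moderate: the junior adjuster 12/29 = 41.4%, the senior adjuster 9/17 = 52.9% → the senior adjuster
Complex: the junior adjuster 8/112 = 7.1%, the senior adjuster 18/133 = 13.5% → the senior adjuster
Overall: the junior adjuster 24/146 = 16.4%, the senior adjuster 34/158 = 21.5% → the senior adjuster
The senior adjuster wins overall and in every claim group — no reversal.

Yes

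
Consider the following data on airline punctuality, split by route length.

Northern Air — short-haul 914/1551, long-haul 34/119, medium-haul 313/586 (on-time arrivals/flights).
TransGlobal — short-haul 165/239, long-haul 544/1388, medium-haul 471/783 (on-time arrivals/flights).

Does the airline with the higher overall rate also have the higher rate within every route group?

Short-haul: Northern Air 914/1551 = 58.9%, TransGlobal 165/239 = 69.0% → TransGlobal
Long-haul: Northern Air 34/119 = 28.6%, TransGlobal 544/1388 = 39.2% → TransGlobal
Medium-haul: Northern Air 313/586 = 53.4%, TransGlobal 471/783 = 60.2% → TransGlobal
Overall: Northern Air 1261/2256 = 55.9%, TransGlobal 1180/2410 = 49.0% → Northern Air
TransGlobal wins each route group but Northern Air wins overall — the comparison reverses. TransGlobal's flights skew toward long-haul, which has a lower base rate.

No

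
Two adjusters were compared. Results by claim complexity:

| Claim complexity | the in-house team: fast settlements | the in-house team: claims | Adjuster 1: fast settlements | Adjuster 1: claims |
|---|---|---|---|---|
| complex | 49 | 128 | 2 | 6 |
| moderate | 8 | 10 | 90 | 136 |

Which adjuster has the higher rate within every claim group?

Complex: the in-house team 49/128 = 38.3%, Adjuster 1 2/6 = 33.3% → the in-house team
Moderate: the in-house team 8/10 = 80.0%, Adjuster 1 90/136 = 66.2% → the in-house team
The in-house team has the higher rate in both groups.

the in-house team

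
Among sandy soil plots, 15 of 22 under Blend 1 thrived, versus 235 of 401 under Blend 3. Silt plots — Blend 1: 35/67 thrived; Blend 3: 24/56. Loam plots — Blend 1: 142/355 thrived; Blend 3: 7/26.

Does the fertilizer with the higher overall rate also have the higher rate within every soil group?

Sandy soil: Blend 1 15/22 = 68.2%, Blend 3 235/401 = 58.6% → Blend 1
Silt: Blend 1 35/67 = 52.2%, Blend 3 24/56 = 42.9% → Blend 1
Loam: Blend 1 142/355 = 40.0%, Blend 3 7/26 = 26.9% → Blend 1
Overall: Blend 1 192/444 = 43.2%, Blend 3 266/483 = 55.1% → Blend 3
Blend 1 wins each soil group but Blend 3 wins overall — the comparison reverses. Blend 1's plots skew toward loam, which has a lower base rate.

No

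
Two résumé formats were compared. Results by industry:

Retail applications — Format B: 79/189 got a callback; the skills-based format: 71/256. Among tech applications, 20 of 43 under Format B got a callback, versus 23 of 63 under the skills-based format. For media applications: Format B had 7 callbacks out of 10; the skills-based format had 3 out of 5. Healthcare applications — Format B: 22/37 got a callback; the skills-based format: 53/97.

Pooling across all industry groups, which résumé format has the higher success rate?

Retail: Format B 79/189 = 41.8%, the skills-based format 71/256 = 27.7% → Format B
Tech: Format B 20/43 = 46.5%, the skills-based format 23/63 = 36.5% → Format B
Media: Format B 7/10 = 70.0%, the skills-based format 3/5 = 60.0% → Format B
Healthcare: Format B 22/37 = 59.5%, the skills-based format 53/97 = 54.6% → Format B
Overall: Format B 128/279 = 45.9%, the skills-based format 150/421 = 35.6% → Format B

Format B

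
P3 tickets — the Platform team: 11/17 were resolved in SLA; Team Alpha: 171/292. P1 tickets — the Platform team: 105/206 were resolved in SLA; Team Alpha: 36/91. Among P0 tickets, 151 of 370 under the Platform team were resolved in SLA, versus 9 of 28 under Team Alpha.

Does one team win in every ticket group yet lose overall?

P3: the Platform team 11/17 = 64.7%, Team Alpha 171/292 = 58.6% → the Platform team
P1: the Platform team 105/206 = 51.0%, Team Alpha 36/91 = 39.6% → the Platform team
P0: the Platform team 151/370 = 40.8%, Team Alpha 9/28 = 32.1% → the Platform team
Overall: the Platform team 267/593 = 45.0%, Team Alpha 216/411 = 52.6% → Team Alpha
The Platform team wins each ticket group but Team Alpha wins overall — the comparison reverses. The Platform team's tickets skew toward P0, which has a lower base rate.

Yes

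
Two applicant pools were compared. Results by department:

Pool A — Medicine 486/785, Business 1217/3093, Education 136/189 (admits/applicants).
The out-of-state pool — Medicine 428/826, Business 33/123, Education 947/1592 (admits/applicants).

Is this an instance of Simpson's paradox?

Medicine: Pool A 486/785 = 61.9%, the out-of-state pool 428/826 = 51.8% → Pool A
Business: Pool A 1217/3093 = 39.3%, the out-of-state pool 33/123 = 26.8% → Pool A
Education: Pool A 136/189 = 72.0%, the out-of-state pool 947/1592 = 59.5% → Pool A
Overall: Pool A 1839/4067 = 45.2%, the out-of-state pool 1408/2541 = 55.4% → the out-of-state pool
Pool A wins each department group but the out-of-state pool wins overall — the comparison reverses. Pool A's applicants skew toward Business, which has a lower base rate.

Yes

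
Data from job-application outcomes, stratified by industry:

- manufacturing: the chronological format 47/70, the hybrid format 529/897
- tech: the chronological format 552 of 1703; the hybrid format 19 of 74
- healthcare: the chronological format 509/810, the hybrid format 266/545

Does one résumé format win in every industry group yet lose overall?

Yes

Manufacturing: the chronological format 47/70 = 67.1%, the hybrid format 529/897 = 59.0% → the chronological format
Tech: the chronological format 552/1703 = 32.4%, the hybrid format 19/74 = 25.7% → the chronological format
Healthcare: the chronological format 509/810 = 62.8%, the hybrid format 266/545 = 48.8% → the chronological format
Overall: the chronological format 1108/2583 = 42.9%, the hybrid format 814/1516 = 53.7% → the hybrid format
The chronological format wins each industry group but the hybrid format wins overall — the comparison reverses. The chronological format's applications skew toward tech, which has a lower base rate.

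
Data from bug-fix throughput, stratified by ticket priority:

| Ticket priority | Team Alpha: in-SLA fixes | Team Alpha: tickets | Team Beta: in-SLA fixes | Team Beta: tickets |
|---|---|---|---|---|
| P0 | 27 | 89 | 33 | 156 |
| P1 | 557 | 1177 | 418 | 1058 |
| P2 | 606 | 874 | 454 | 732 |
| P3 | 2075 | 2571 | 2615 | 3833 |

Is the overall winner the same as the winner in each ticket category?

P0: Team Alpha 27/89 = 30.3%, Team Beta 33/156 = 21.2% → Team Alpha
P1: Team Alpha 557/1177 = 47.3%, Team Beta 418/1058 = 39.5% → Team Alpha
P2: Team Alpha 606/874 = 69.3%, Team Beta 454/732 = 62.0% → Team Alpha
P3: Team Alpha 2075/2571 = 80.7%, Team Beta 2615/3833 = 68.2% → Team Alpha
Overall: Team Alpha 3265/4711 = 69.3%, Team Beta 3520/5779 = 60.9% → Team Alpha
Team Alpha wins overall and in every ticket group — no reversal.

Yes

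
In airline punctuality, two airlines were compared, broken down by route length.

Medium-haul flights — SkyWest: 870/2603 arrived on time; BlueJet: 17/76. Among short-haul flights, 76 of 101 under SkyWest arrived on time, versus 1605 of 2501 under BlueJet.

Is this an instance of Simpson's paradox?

Yes

Medium-haul: SkyWest 870/2603 = 33.4%, BlueJet 17/76 = 22.4% → SkyWest
Short-haul: SkyWest 76/101 = 75.2%, BlueJet 1605/2501 = 64.2% → SkyWest
Overall: SkyWest 946/2704 = 35.0%, BlueJet 1622/2577 = 62.9% → BlueJet
SkyWest wins each route group but BlueJet wins overall — the comparison reverses. SkyWest's flights skew toward medium-haul, which has a lower base rate.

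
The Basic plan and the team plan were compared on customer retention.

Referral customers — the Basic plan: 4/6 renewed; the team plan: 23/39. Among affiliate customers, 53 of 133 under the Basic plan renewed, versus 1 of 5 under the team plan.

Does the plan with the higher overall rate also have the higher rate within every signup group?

Referral: the Basic plan 4/6 = 66.7%, the team plan 23/39 = 59.0% → the Basic plan
Affiliate: the Basic plan 53/133 = 39.8%, the team plan 1/5 = 20.0% → the Basic plan
Overall: the Basic plan 57/139 = 41.0%, the team plan 24/44 = 54.5% → the team plan
The Basic plan wins each signup group but the team plan wins overall — the comparison reverses. The Basic plan's customers skew toward affiliate, which has a lower base rate.

No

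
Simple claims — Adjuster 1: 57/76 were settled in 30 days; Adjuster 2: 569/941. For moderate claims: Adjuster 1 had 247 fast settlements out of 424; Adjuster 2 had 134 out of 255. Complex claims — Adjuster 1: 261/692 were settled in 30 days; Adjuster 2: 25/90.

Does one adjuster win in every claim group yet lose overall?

Yes

Simple: Adjuster 1 57/76 = 75.0%, Adjuster 2 569/941 = 60.5% → Adjuster 1
Moderate: Adjuster 1 247/424 = 58.3%, Adjuster 2 134/255 = 52.5% → Adjuster 1
Complex: Adjuster 1 261/692 = 37.7%, Adjuster 2 25/90 = 27.8% → Adjuster 1
Overall: Adjuster 1 565/1192 = 47.4%, Adjuster 2 728/1286 = 56.6% → Adjuster 2
Adjuster 1 wins each claim group but Adjuster 2 wins overall — the comparison reverses. Adjuster 1's claims skew toward complex, which has a lower base rate.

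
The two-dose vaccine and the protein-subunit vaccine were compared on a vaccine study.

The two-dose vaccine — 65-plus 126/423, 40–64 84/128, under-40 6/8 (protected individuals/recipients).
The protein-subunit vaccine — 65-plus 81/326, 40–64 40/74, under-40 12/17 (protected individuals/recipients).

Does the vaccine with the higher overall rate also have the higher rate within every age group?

65-plus: the two-dose vaccine 126/423 = 29.8%, the protein-subunit vaccine 81/326 = 24.8% → the two-dose vaccine
40–64: the two-dose vaccine 84/128 = 65.6%, the protein-subunit vaccine 40/74 = 54.1% → the two-dose vaccine
Under-40: the two-dose vaccine 6/8 = 75.0%, the protein-subunit vaccine 12/17 = 70.6% → the two-dose vaccine
Overall: the two-dose vaccine 216/559 = 38.6%, the protein-subunit vaccine 133/417 = 31.9% → the two-dose vaccine
The two-dose vaccine wins overall and in every age group — no reversal.

Yes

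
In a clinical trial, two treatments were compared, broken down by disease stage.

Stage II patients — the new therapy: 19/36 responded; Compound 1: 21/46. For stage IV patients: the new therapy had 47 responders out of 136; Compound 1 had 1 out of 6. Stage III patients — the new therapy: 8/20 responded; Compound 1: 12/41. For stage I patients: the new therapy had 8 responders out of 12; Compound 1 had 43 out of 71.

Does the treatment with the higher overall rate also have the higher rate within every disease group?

Stage II: the new therapy 19/36 = 52.8%, Compound 1 21/46 = 45.7% → the new therapy
Stage IV: the new therapy 47/136 = 34.6%, Compound 1 1/6 = 16.7% → the new therapy
Stage III: the new therapy 8/20 = 40.0%, Compound 1 12/41 = 29.3% → the new therapy
Stage I: the new therapy 8/12 = 66.7%, Compound 1 43/71 = 60.6% → the new therapy
Overall: the new therapy 82/204 = 40.2%, Compound 1 77/164 = 47.0% → Compound 1
The new therapy wins each disease group but Compound 1 wins overall — the comparison reverses. The new therapy's patients skew toward stage IV, which has a lower base rate.

No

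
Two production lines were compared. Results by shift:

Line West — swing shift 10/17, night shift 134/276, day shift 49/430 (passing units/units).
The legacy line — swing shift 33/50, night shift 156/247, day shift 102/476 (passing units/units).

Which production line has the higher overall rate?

the legacy line

Swing shift: Line West 10/17 = 58.8%, the legacy line 33/50 = 66.0% → the legacy line
Night shift: Line West 134/276 = 48.6%, the legacy line 156/247 = 63.2% → the legacy line
Day shift: Line West 49/430 = 11.4%, the legacy line 102/476 = 21.4% → the legacy line
Overall: Line West 193/723 = 26.7%, the legacy line 291/773 = 37.6% → the legacy line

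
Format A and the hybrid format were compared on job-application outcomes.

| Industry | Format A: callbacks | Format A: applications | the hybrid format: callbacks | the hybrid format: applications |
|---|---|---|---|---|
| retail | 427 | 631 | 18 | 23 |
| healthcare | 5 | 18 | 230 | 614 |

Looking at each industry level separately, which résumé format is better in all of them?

the hybrid format

Retail: Format A 427/631 = 67.7%, the hybrid format 18/23 = 78.3% → the hybrid format
Healthcare: Format A 5/18 = 27.8%, the hybrid format 230/614 = 37.5% → the hybrid format
The hybrid format has the higher rate in both groups.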